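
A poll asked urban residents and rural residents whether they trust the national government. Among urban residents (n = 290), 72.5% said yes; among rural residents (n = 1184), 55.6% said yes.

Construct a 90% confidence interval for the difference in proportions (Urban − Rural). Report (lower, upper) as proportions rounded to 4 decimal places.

SE₁ = √(p̂₁(1−p̂₁)/n₁) = √(0.7250·0.2750/290) = 0.02622; SE₂ = √(0.5560·0.4440/1184) = 0.01444.
Independent samples: SE of the difference = √(SE₁² + SE₂²) = √(0.0006874884 + 0.0002085136) = 0.02993.
z* for 90% confidence is 1.645, so the margin of error is 1.645 × 0.02993 = 0.04923.
Point estimate p̂₁ − p̂₂ = 0.7250 − 0.5560 = 0.1690.
0.1690 ± 0.04923 → (0.1198, 0.2182).

(0.1198, 0.2182)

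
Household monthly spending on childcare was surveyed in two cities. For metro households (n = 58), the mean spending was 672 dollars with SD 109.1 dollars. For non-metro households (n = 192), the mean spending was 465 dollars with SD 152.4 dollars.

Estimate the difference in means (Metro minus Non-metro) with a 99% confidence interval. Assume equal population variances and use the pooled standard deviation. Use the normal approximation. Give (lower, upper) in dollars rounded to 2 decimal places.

Pooled variance s_p² = [57·109.1² + 191·152.4²] / (58+192−2) = 20623.3078, so s_p = 143.6082.
SE_diff = s_p·√(1/n₁ + 1/n₂) = 143.6082·√(1/58 + 1/192) = 21.5171.
z* = 2.576; margin = 2.576 × 21.5171 = 55.4280.
Difference = 672 − 465 = 207.0000.
207.0000 ± 55.4280 → (151.57, 262.43).

(151.57, 262.43)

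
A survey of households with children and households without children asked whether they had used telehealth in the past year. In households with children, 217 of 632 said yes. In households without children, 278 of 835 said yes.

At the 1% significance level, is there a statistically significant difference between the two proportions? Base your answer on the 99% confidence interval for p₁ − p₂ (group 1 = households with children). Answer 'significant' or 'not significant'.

not significant

Sample proportions: 217/632 = 0.3434, 278/835 = 0.3329.
Each SE is √(p̂(1−p̂)/n): √(0.3434·0.6566/632) = 0.01889 and √(0.3329·0.6671/835) = 0.01631.
SE(p̂₁ − p̂₂) = √(SE₁² + SE₂²) = √(0.0003568321 + 0.0002660161) = 0.02496, since the two samples are independent.
At 99% confidence z* = 2.576; margin = 2.576 × 0.02496 = 0.06430.
The difference is 0.3434 − 0.3329 = 0.0105, so the interval is 0.0105 ± 0.06430 = (-0.05380, 0.07480).
The interval (-0.05380, 0.07480) contains 0, so the difference is not significant.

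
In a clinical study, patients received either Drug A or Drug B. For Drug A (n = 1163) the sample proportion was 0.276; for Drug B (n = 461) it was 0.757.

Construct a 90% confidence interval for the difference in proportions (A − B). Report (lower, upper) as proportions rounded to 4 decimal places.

(-0.5203, -0.4417)

The two standard errors are √(0.2760×0.7240/1163) = 0.01311 and √(0.7570×0.2430/461) = 0.01998.
Because the samples are independent, SE_diff = √(0.01311² + 0.01998²) = 0.02390.
Using z* = 1.645 for 90%, ME = 1.645 × 0.02390 = 0.03932.
p̂₁ − p̂₂ = -0.4810; interval -0.4810 ± 0.03932 gives (-0.5203, -0.4417).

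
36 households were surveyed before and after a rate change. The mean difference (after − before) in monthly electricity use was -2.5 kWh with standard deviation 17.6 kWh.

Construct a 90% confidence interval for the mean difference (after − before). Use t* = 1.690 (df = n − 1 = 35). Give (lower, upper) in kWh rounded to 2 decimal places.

Paired design: SE = s_d/√n = 17.6/√36 = 2.9333.
t* = 1.690; margin of error = 1.690 × 2.9333 = 4.9573.
-2.5 ± 4.9573 → (-7.46, 2.46).

(-7.46, 2.46)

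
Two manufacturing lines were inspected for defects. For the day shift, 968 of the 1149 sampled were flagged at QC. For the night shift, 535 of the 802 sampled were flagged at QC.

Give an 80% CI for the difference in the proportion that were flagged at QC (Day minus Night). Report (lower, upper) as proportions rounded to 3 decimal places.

p̂₁ = 968/1149 = 0.8425 and p̂₂ = 535/802 = 0.6671.
SE₁ = √(p̂₁(1−p̂₁)/n₁) = √(0.8425·0.1575/1149) = 0.01075; SE₂ = √(0.6671·0.3329/802) = 0.01664.
Independent samples: SE of the difference = √(SE₁² + SE₂²) = √(0.0001155625 + 0.0002768896) = 0.01981.
z* for 80% confidence is 1.282, so the margin of error is 1.282 × 0.01981 = 0.02540.
Point estimate p̂₁ − p̂₂ = 0.8425 − 0.6671 = 0.1754.
0.1754 ± 0.02540 → (0.150, 0.201).

(0.150, 0.201)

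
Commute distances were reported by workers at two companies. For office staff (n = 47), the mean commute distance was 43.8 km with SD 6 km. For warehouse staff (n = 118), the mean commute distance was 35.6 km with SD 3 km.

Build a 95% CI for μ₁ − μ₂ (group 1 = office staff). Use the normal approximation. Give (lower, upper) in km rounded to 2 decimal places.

(6.40, 10.00)

Standard errors of each mean: 6/√47 = 0.8752 and 3/√118 = 0.2762.
SE(x̄₁ − x̄₂) = √(0.8752² + 0.2762²) = 0.9177 for independent samples with unequal variances.
With z* = 1.960, the margin is 1.960 × 0.9177 = 1.7987.
x̄₁ − x̄₂ = 43.8 − 35.6 = 8.2000; the interval is 8.2000 ± 1.7987 = (6.40, 10.00).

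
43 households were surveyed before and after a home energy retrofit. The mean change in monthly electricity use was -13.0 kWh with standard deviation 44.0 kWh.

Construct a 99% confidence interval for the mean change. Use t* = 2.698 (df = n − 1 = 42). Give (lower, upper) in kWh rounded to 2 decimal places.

Paired design: SE = s_d/√n = 44.0/√43 = 6.7099.
t* = 2.698; margin of error = 2.698 × 6.7099 = 18.1033.
-13.0 ± 18.1033 → (-31.10, 5.10).

(-31.10, 5.10)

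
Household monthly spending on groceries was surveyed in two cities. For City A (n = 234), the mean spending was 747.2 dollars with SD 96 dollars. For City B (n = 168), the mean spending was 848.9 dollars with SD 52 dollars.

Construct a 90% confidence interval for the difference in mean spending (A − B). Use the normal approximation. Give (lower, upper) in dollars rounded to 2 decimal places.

(-113.95, -89.45)

Per-group SEs: s₁/√n₁ = 96/√234 = 6.2757, s₂/√n₂ = 52/√168 = 4.0119.
Unpooled SE of the difference: √(39.38441049 + 16.09534161) = 7.4485.
Margin of error = z* · SE = 1.645 × 7.4485 = 12.2528.
x̄₁ − x̄₂ = 747.2 − 848.9 = -101.7000.
CI: -101.7000 ± 12.2528 = (-113.95, -89.45).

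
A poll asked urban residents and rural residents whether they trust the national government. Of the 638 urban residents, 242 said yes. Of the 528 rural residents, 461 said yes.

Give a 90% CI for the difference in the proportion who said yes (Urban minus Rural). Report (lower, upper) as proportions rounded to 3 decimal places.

Sample proportions: 242/638 = 0.3793, 461/528 = 0.8731.
Each SE is √(p̂(1−p̂)/n): √(0.3793·0.6207/638) = 0.01921 and √(0.8731·0.1269/528) = 0.01449.
SE(p̂₁ − p̂₂) = √(SE₁² + SE₂²) = √(0.0003690241 + 0.0002099601) = 0.02406, since the two samples are independent.
At 90% confidence z* = 1.645; margin = 1.645 × 0.02406 = 0.03958.
The difference is 0.3793 − 0.8731 = -0.4938, so the interval is -0.4938 ± 0.03958 = (-0.533, -0.454).

(-0.533, -0.454)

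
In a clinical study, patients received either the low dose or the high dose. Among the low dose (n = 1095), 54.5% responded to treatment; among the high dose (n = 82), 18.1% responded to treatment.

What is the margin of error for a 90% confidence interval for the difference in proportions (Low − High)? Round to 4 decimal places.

0.0742

The two standard errors are √(0.5450×0.4550/1095) = 0.01505 and √(0.1810×0.8190/82) = 0.04252.
Because the samples are independent, SE_diff = √(0.01505² + 0.04252²) = 0.04510.
Using z* = 1.645 for 90%, ME = 1.645 × 0.04510 = 0.07419.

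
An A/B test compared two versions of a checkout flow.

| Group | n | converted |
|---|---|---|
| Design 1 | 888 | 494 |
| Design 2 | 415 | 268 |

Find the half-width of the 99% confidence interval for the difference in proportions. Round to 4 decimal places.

Sample proportions: 494/888 = 0.5563, 268/415 = 0.6458.
Each SE is √(p̂(1−p̂)/n): √(0.5563·0.4437/888) = 0.01667 and √(0.6458·0.3542/415) = 0.02348.
SE(p̂₁ − p̂₂) = √(SE₁² + SE₂²) = √(0.0002778889 + 0.0005513104) = 0.02880, since the two samples are independent.
At 99% confidence z* = 2.576; margin = 2.576 × 0.02880 = 0.07419.

0.0742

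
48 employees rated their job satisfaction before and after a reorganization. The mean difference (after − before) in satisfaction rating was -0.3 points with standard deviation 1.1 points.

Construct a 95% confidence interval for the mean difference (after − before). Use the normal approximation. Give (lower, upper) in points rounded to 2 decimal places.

(-0.61, 0.01)

Paired design: SE = s_d/√n = 1.1/√48 = 0.1588.
z* = 1.960; margin of error = 1.960 × 0.1588 = 0.3112.
-0.3 ± 0.3112 → (-0.61, 0.01).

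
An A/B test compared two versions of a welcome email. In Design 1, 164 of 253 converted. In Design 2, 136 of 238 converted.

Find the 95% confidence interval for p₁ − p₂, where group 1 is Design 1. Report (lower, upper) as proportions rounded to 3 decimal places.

(-0.009, 0.163)

First, p̂₁ = 164/253 = 0.6482; p̂₂ = 136/238 = 0.5714.
The two standard errors are √(0.6482×0.3518/253) = 0.03002 and √(0.5714×0.4286/238) = 0.03208.
Because the samples are independent, SE_diff = √(0.03002² + 0.03208²) = 0.04394.
Using z* = 1.960 for 95%, ME = 1.960 × 0.04394 = 0.08612.
p̂₁ − p̂₂ = 0.0768; interval 0.0768 ± 0.08612 gives (-0.009, 0.163).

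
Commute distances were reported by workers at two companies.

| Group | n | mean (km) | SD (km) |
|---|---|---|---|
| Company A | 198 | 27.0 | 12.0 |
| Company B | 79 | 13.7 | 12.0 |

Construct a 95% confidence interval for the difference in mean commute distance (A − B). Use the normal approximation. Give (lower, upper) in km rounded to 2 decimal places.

Per-group SEs: s₁/√n₁ = 12.0/√198 = 0.8528, s₂/√n₂ = 12.0/√79 = 1.3501.
Unpooled SE of the difference: √(0.72726784 + 1.82277001) = 1.5969.
Margin of error = z* · SE = 1.960 × 1.5969 = 3.1299.
x̄₁ − x̄₂ = 27.0 − 13.7 = 13.3000.
CI: 13.3000 ± 3.1299 = (10.17, 16.43).

(10.17, 16.43)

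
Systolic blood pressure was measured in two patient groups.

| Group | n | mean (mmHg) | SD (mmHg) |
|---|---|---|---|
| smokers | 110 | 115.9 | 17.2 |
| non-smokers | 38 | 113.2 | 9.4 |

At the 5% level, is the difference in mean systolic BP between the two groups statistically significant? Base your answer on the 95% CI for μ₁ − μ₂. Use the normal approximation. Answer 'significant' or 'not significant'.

not significant

Standard errors of each mean: 17.2/√110 = 1.6400 and 9.4/√38 = 1.5249.
SE(x̄₁ − x̄₂) = √(1.6400² + 1.5249²) = 2.2394 for independent samples with unequal variances.
With z* = 1.960, the margin is 1.960 × 2.2394 = 4.3892.
x̄₁ − x̄₂ = 115.9 − 113.2 = 2.7000; the interval is 2.7000 ± 4.3892 = (-1.6892, 7.0892).
The interval (-1.6892, 7.0892) contains 0, so the difference is not significant.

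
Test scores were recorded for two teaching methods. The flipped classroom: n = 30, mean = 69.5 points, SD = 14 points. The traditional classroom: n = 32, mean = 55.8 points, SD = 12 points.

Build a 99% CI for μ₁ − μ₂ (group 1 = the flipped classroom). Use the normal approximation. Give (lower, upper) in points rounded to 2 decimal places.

(5.14, 22.26)

Per-group SEs: s₁/√n₁ = 14/√30 = 2.5560, s₂/√n₂ = 12/√32 = 2.1213.
Unpooled SE of the difference: √(6.533136 + 4.49991369) = 3.3216.
Margin of error = z* · SE = 2.576 × 3.3216 = 8.5564.
x̄₁ − x̄₂ = 69.5 − 55.8 = 13.7000.
CI: 13.7000 ± 8.5564 = (5.14, 22.26).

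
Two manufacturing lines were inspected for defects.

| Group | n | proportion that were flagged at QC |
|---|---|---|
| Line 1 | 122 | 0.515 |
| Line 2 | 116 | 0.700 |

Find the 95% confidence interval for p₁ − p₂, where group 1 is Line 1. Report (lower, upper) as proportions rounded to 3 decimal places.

SE₁ = √(p̂₁(1−p̂₁)/n₁) = √(0.5150·0.4850/122) = 0.04525; SE₂ = √(0.7000·0.3000/116) = 0.04255.
Independent samples: SE of the difference = √(SE₁² + SE₂²) = √(0.0020475625 + 0.0018105025) = 0.06211.
z* for 95% confidence is 1.960, so the margin of error is 1.960 × 0.06211 = 0.12174.
Point estimate p̂₁ − p̂₂ = 0.5150 − 0.7000 = -0.1850.
-0.1850 ± 0.12174 → (-0.307, -0.063).

(-0.307, -0.063)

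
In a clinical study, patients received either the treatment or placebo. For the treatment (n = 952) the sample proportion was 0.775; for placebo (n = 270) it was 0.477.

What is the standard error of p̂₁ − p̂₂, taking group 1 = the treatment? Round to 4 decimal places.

Each SE is √(p̂(1−p̂)/n): √(0.7750·0.2250/952) = 0.01353 and √(0.4770·0.5230/270) = 0.03040.
SE(p̂₁ − p̂₂) = √(SE₁² + SE₂²) = √(0.0001830609 + 0.00092416) = 0.03327, since the two samples are independent.

0.0333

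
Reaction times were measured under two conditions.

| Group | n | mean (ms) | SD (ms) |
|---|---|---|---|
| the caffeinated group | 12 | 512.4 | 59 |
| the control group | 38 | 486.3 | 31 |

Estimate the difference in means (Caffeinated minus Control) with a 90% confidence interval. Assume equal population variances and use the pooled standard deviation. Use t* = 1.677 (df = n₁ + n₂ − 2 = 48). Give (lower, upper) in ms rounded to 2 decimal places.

(4.32, 47.88)

s_p = √[((n₁−1)s₁² + (n₂−1)s₂²)/(n₁+n₂−2)] = √[(11·59² + 37·31²)/48] = 39.2237.
SE = 39.2237·√(1/12 + 1/38) = 12.9883.
With t* = 1.677, margin = 1.677 × 12.9883 = 21.7814.
x̄₁ − x̄₂ = 512.4 − 486.3 = 26.1000; interval 26.1000 ± 21.7814 = (4.32, 47.88).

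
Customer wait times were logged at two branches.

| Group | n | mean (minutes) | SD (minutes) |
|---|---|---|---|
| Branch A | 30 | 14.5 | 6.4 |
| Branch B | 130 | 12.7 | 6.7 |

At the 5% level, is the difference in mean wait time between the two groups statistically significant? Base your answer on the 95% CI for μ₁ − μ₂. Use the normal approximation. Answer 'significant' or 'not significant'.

Per-group SEs: s₁/√n₁ = 6.4/√30 = 1.1685, s₂/√n₂ = 6.7/√130 = 0.5876.
Unpooled SE of the difference: √(1.36539225 + 0.34527376) = 1.3079.
Margin of error = z* · SE = 1.960 × 1.3079 = 2.5635.
x̄₁ − x̄₂ = 14.5 − 12.7 = 1.8000.
CI: 1.8000 ± 2.5635 = (-0.7635, 4.3635).
The interval (-0.7635, 4.3635) contains 0, so the difference is not significant.

not significant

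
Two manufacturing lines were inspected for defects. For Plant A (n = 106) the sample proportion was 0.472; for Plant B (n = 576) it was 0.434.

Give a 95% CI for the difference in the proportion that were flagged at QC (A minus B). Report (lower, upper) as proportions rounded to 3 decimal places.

(-0.065, 0.141)

Each SE is √(p̂(1−p̂)/n): √(0.4720·0.5280/106) = 0.04849 and √(0.4340·0.5660/576) = 0.02065.
SE(p̂₁ − p̂₂) = √(SE₁² + SE₂²) = √(0.0023512801 + 0.0004264225) = 0.05270, since the two samples are independent.
At 95% confidence z* = 1.960; margin = 1.960 × 0.05270 = 0.10329.
The difference is 0.4720 − 0.4340 = 0.0380, so the interval is 0.0380 ± 0.10329 = (-0.065, 0.141).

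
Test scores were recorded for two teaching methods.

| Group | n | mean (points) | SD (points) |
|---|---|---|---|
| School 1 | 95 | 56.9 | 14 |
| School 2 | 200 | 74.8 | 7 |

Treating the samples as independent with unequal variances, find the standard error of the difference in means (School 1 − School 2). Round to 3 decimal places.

Per-group SEs: s₁/√n₁ = 14/√95 = 1.4364, s₂/√n₂ = 7/√200 = 0.4950.
Unpooled SE of the difference: √(2.06324496 + 0.245025) = 1.5193.

1.519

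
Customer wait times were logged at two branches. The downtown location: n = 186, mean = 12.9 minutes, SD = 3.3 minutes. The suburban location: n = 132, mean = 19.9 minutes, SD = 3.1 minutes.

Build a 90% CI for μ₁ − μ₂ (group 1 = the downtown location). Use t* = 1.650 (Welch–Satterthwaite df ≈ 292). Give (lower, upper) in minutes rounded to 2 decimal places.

Standard errors of each mean: 3.3/√186 = 0.2420 and 3.1/√132 = 0.2698.
SE(x̄₁ − x̄₂) = √(0.2420² + 0.2698²) = 0.3624 for independent samples with unequal variances.
With t* = 1.650, the margin is 1.650 × 0.3624 = 0.5980.
x̄₁ − x̄₂ = 12.9 − 19.9 = -7.0000; the interval is -7.0000 ± 0.5980 = (-7.60, -6.40).

(-7.60, -6.40)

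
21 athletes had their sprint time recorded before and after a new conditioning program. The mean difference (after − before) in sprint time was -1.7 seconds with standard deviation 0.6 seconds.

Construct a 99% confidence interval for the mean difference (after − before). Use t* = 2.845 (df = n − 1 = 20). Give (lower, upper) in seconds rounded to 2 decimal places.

This is a matched-pairs design, so SE = s_d/√n = 0.6/√21 = 0.1309.
Margin = 2.845 × 0.1309 = 0.3724; the interval is -1.7 ± 0.3724 = (-2.07, -1.33).

(-2.07, -1.33)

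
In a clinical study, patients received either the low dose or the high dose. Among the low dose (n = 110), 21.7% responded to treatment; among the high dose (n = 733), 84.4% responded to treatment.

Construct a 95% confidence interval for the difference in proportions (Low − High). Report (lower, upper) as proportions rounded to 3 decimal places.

(-0.708, -0.546)

SE₁ = √(p̂₁(1−p̂₁)/n₁) = √(0.2170·0.7830/110) = 0.03930; SE₂ = √(0.8440·0.1560/733) = 0.01340.
Independent samples: SE of the difference = √(SE₁² + SE₂²) = √(0.00154449 + 0.00017956) = 0.04152.
z* for 95% confidence is 1.960, so the margin of error is 1.960 × 0.04152 = 0.08138.
Point estimate p̂₁ − p̂₂ = 0.2170 − 0.8440 = -0.6270.
-0.6270 ± 0.08138 → (-0.708, -0.546).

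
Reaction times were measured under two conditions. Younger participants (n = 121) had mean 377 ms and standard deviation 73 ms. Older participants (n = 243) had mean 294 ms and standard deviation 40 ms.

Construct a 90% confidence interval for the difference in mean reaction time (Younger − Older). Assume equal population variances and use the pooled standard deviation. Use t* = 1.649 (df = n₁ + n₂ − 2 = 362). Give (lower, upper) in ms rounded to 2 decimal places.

Pooled variance s_p² = [120·73² + 242·40²] / (121+243−2) = 2836.1326, so s_p = 53.2554.
SE_diff = s_p·√(1/n₁ + 1/n₂) = 53.2554·√(1/121 + 1/243) = 5.9254.
t* = 1.649; margin = 1.649 × 5.9254 = 9.7710.
Difference = 377 − 294 = 83.0000.
83.0000 ± 9.7710 → (73.23, 92.77).

(73.23, 92.77)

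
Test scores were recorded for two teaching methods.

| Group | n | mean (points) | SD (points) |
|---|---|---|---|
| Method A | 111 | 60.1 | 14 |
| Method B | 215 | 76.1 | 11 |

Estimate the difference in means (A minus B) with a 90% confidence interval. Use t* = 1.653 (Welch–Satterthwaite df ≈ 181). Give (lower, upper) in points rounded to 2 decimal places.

(-18.52, -13.48)

Per-group SEs: s₁/√n₁ = 14/√111 = 1.3288, s₂/√n₂ = 11/√215 = 0.7502.
Unpooled SE of the difference: √(1.76570944 + 0.56280004) = 1.5259.
Margin of error = t* · SE = 1.653 × 1.5259 = 2.5223.
x̄₁ − x̄₂ = 60.1 − 76.1 = -16.0000.
CI: -16.0000 ± 2.5223 = (-18.52, -13.48).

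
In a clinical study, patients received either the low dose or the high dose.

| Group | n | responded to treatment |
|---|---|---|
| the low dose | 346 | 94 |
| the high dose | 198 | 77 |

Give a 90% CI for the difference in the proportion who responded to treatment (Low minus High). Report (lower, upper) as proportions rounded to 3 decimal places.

First, p̂₁ = 94/346 = 0.2717; p̂₂ = 77/198 = 0.3889.
The two standard errors are √(0.2717×0.7283/346) = 0.02391 and √(0.3889×0.6111/198) = 0.03465.
Because the samples are independent, SE_diff = √(0.02391² + 0.03465²) = 0.04210.
Using z* = 1.645 for 90%, ME = 1.645 × 0.04210 = 0.06925.
p̂₁ − p̂₂ = -0.1172; interval -0.1172 ± 0.06925 gives (-0.186, -0.048).

(-0.186, -0.048)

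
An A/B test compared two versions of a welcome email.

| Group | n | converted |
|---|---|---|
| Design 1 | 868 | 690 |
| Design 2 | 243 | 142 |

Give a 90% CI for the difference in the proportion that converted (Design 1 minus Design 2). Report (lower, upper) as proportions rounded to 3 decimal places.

(0.154, 0.267)

p̂₁ = 690/868 = 0.7949 and p̂₂ = 142/243 = 0.5844.
SE₁ = √(p̂₁(1−p̂₁)/n₁) = √(0.7949·0.2051/868) = 0.01371; SE₂ = √(0.5844·0.4156/243) = 0.03161.
Independent samples: SE of the difference = √(SE₁² + SE₂²) = √(0.0001879641 + 0.0009991921) = 0.03446.
z* for 90% confidence is 1.645, so the margin of error is 1.645 × 0.03446 = 0.05669.
Point estimate p̂₁ − p̂₂ = 0.7949 − 0.5844 = 0.2105.
0.2105 ± 0.05669 → (0.154, 0.267).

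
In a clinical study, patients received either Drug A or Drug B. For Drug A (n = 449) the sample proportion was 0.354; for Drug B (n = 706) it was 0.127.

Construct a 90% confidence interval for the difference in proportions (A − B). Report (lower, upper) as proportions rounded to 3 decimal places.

(0.185, 0.269)

SE₁ = √(p̂₁(1−p̂₁)/n₁) = √(0.3540·0.6460/449) = 0.02257; SE₂ = √(0.1270·0.8730/706) = 0.01253.
Independent samples: SE of the difference = √(SE₁² + SE₂²) = √(0.0005094049 + 0.0001570009) = 0.02581.
z* for 90% confidence is 1.645, so the margin of error is 1.645 × 0.02581 = 0.04246.
Point estimate p̂₁ − p̂₂ = 0.3540 − 0.1270 = 0.2270.
0.2270 ± 0.04246 → (0.185, 0.269).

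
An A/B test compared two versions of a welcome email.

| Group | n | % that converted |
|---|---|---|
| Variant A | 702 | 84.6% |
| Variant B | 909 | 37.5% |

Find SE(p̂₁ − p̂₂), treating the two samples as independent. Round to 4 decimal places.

0.0211

The two standard errors are √(0.8460×0.1540/702) = 0.01362 and √(0.3750×0.6250/909) = 0.01606.
Because the samples are independent, SE_diff = √(0.01362² + 0.01606²) = 0.02106.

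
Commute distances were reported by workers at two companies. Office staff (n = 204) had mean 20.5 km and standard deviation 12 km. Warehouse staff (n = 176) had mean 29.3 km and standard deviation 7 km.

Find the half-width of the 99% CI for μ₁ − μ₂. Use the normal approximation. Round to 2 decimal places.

Standard errors of each mean: 12/√204 = 0.8402 and 7/√176 = 0.5276.
SE(x̄₁ − x̄₂) = √(0.8402² + 0.5276²) = 0.9921 for independent samples with unequal variances.
With z* = 2.576, the margin is 2.576 × 0.9921 = 2.5556.

2.56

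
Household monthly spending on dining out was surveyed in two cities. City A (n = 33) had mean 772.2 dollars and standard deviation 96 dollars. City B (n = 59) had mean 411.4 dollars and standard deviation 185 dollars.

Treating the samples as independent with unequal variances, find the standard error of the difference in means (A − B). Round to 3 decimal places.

29.315

Per-group SEs: s₁/√n₁ = 96/√33 = 16.7115, s₂/√n₂ = 185/√59 = 24.0849.
Unpooled SE of the difference: √(279.27423225 + 580.08240801) = 29.3148.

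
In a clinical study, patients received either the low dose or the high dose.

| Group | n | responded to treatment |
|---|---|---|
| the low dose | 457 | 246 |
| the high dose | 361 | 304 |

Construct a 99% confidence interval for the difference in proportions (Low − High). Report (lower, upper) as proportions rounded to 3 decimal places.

(-0.382, -0.226)

Sample proportions: 246/457 = 0.5383, 304/361 = 0.8421.
Each SE is √(p̂(1−p̂)/n): √(0.5383·0.4617/457) = 0.02332 and √(0.8421·0.1579/361) = 0.01919.
SE(p̂₁ − p̂₂) = √(SE₁² + SE₂²) = √(0.0005438224 + 0.0003682561) = 0.03020, since the two samples are independent.
At 99% confidence z* = 2.576; margin = 2.576 × 0.03020 = 0.07780.
The difference is 0.5383 − 0.8421 = -0.3038, so the interval is -0.3038 ± 0.07780 = (-0.382, -0.226).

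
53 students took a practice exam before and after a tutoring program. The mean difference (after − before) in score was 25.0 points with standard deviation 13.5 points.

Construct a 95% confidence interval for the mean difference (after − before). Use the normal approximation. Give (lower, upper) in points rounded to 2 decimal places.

Paired design: SE = s_d/√n = 13.5/√53 = 1.8544.
z* = 1.960; margin of error = 1.960 × 1.8544 = 3.6346.
25.0 ± 3.6346 → (21.37, 28.63).

(21.37, 28.63)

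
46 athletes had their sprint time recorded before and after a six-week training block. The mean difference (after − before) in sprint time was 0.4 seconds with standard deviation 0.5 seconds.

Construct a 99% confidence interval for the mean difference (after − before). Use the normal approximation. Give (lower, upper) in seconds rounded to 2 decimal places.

Paired design: SE = s_d/√n = 0.5/√46 = 0.0737.
z* = 2.576; margin of error = 2.576 × 0.0737 = 0.1899.
0.4 ± 0.1899 → (0.21, 0.59).

(0.21, 0.59)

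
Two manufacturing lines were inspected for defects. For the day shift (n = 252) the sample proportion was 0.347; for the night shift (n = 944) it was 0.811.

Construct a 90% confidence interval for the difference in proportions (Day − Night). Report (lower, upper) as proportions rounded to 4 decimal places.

(-0.5176, -0.4104)

Each SE is √(p̂(1−p̂)/n): √(0.3470·0.6530/252) = 0.02999 and √(0.8110·0.1890/944) = 0.01274.
SE(p̂₁ − p̂₂) = √(SE₁² + SE₂²) = √(0.0008994001 + 0.0001623076) = 0.03258, since the two samples are independent.
At 90% confidence z* = 1.645; margin = 1.645 × 0.03258 = 0.05359.
The difference is 0.3470 − 0.8110 = -0.4640, so the interval is -0.4640 ± 0.05359 = (-0.5176, -0.4104).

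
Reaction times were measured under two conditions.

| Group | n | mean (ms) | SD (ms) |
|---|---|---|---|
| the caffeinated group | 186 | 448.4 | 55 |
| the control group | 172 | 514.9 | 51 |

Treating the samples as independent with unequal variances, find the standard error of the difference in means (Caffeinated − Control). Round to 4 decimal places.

5.6023

SE₁ = s₁/√n₁ = 55/√186 = 4.0328; SE₂ = 51/√172 = 3.8887.
Independent samples, unequal variances: SE_diff = √(SE₁² + SE₂²) = √(16.26347584 + 15.12198769) = 5.6023.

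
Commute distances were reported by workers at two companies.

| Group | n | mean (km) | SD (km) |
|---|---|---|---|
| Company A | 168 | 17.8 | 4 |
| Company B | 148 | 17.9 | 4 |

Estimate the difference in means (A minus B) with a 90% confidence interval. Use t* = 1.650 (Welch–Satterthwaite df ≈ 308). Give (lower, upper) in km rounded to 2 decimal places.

(-0.84, 0.64)

Per-group SEs: s₁/√n₁ = 4/√168 = 0.3086, s₂/√n₂ = 4/√148 = 0.3288.
Unpooled SE of the difference: √(0.09523396 + 0.10810944) = 0.4509.
Margin of error = t* · SE = 1.650 × 0.4509 = 0.7440.
x̄₁ − x̄₂ = 17.8 − 17.9 = -0.1000.
CI: -0.1000 ± 0.7440 = (-0.84, 0.64).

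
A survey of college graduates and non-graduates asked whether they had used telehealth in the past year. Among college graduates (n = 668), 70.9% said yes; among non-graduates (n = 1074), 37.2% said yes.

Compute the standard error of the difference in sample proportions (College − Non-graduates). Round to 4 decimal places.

Each SE is √(p̂(1−p̂)/n): √(0.7090·0.2910/668) = 0.01757 and √(0.3720·0.6280/1074) = 0.01475.
SE(p̂₁ − p̂₂) = √(SE₁² + SE₂²) = √(0.0003087049 + 0.0002175625) = 0.02294, since the two samples are independent.

0.0229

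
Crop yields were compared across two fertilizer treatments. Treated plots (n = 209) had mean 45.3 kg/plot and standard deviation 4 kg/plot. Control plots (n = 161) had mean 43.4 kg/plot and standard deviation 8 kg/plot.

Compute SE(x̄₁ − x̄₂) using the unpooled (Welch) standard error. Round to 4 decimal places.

SE₁ = s₁/√n₁ = 4/√209 = 0.2767; SE₂ = 8/√161 = 0.6305.
Independent samples, unequal variances: SE_diff = √(SE₁² + SE₂²) = √(0.07656289 + 0.39753025) = 0.6885.

0.6885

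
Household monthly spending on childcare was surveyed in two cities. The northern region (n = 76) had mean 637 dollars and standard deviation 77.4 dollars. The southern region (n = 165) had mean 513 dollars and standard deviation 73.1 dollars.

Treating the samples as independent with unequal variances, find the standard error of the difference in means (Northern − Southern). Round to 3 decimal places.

SE₁ = s₁/√n₁ = 77.4/√76 = 8.8784; SE₂ = 73.1/√165 = 5.6908.
Independent samples, unequal variances: SE_diff = √(SE₁² + SE₂²) = √(78.82598656 + 32.38520464) = 10.5457.

10.546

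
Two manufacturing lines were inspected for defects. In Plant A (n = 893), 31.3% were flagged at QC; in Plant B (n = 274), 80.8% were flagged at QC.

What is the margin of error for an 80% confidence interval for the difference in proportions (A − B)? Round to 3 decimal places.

Each SE is √(p̂(1−p̂)/n): √(0.3130·0.6870/893) = 0.01552 and √(0.8080·0.1920/274) = 0.02379.
SE(p̂₁ − p̂₂) = √(SE₁² + SE₂²) = √(0.0002408704 + 0.0005659641) = 0.02840, since the two samples are independent.
At 80% confidence z* = 1.282; margin = 1.282 × 0.02840 = 0.03641.

0.036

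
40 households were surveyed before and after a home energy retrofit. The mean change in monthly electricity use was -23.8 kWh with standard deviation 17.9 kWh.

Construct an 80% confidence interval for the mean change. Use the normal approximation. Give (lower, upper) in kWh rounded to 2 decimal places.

(-27.43, -20.17)

This is a matched-pairs design, so SE = s_d/√n = 17.9/√40 = 2.8302.
Margin = 1.282 × 2.8302 = 3.6283; the interval is -23.8 ± 3.6283 = (-27.43, -20.17).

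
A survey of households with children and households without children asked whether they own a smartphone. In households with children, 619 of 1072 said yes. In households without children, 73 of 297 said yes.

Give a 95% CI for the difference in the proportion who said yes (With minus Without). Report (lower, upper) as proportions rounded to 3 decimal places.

(0.274, 0.389)

Sample proportions: 619/1072 = 0.5774, 73/297 = 0.2458.
Each SE is √(p̂(1−p̂)/n): √(0.5774·0.4226/1072) = 0.01509 and √(0.2458·0.7542/297) = 0.02498.
SE(p̂₁ − p̂₂) = √(SE₁² + SE₂²) = √(0.0002277081 + 0.0006240004) = 0.02918, since the two samples are independent.
At 95% confidence z* = 1.960; margin = 1.960 × 0.02918 = 0.05719.
The difference is 0.5774 − 0.2458 = 0.3316, so the interval is 0.3316 ± 0.05719 = (0.274, 0.389).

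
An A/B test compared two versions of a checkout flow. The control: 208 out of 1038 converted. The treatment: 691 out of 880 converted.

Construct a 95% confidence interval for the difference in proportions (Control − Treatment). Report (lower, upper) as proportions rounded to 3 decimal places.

(-0.621, -0.548)

First, p̂₁ = 208/1038 = 0.2004; p̂₂ = 691/880 = 0.7852.
The two standard errors are √(0.2004×0.7996/1038) = 0.01242 and √(0.7852×0.2148/880) = 0.01384.
Because the samples are independent, SE_diff = √(0.01242² + 0.01384²) = 0.01860.
Using z* = 1.960 for 95%, ME = 1.960 × 0.01860 = 0.03646.
p̂₁ − p̂₂ = -0.5848; interval -0.5848 ± 0.03646 gives (-0.621, -0.548).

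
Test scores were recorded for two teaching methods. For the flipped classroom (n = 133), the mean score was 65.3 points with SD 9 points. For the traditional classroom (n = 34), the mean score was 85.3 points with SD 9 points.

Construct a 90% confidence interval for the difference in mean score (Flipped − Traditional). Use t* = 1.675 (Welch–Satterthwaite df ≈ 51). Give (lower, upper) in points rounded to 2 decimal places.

(-22.90, -17.10)

SE₁ = s₁/√n₁ = 9/√133 = 0.7804; SE₂ = 9/√34 = 1.5435.
Independent samples, unequal variances: SE_diff = √(SE₁² + SE₂²) = √(0.60902416 + 2.38239225) = 1.7296.
t* = 1.675, so margin of error = 1.675 × 1.7296 = 2.8971.
Difference in means = 65.3 − 85.3 = -20.0000.
-20.0000 ± 2.8971 → (-22.90, -17.10).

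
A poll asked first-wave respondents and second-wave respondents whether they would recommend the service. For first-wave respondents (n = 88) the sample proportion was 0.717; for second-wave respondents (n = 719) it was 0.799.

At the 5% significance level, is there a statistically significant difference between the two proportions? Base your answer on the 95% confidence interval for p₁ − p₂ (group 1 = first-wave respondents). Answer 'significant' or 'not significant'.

not significant

The two standard errors are √(0.7170×0.2830/88) = 0.04802 and √(0.7990×0.2010/719) = 0.01495.
Because the samples are independent, SE_diff = √(0.04802² + 0.01495²) = 0.05029.
Using z* = 1.960 for 95%, ME = 1.960 × 0.05029 = 0.09857.
p̂₁ − p̂₂ = -0.0820; interval -0.0820 ± 0.09857 gives (-0.18057, 0.01657).
The interval (-0.18057, 0.01657) contains 0, so the difference is not significant.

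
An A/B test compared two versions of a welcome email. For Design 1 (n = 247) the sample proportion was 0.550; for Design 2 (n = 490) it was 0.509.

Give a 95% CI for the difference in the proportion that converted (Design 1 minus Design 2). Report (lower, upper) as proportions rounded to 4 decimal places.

(-0.0352, 0.1172)

The two standard errors are √(0.5500×0.4500/247) = 0.03165 and √(0.5090×0.4910/490) = 0.02258.
Because the samples are independent, SE_diff = √(0.03165² + 0.02258²) = 0.03888.
Using z* = 1.960 for 95%, ME = 1.960 × 0.03888 = 0.07620.
p̂₁ − p̂₂ = 0.0410; interval 0.0410 ± 0.07620 gives (-0.0352, 0.1172).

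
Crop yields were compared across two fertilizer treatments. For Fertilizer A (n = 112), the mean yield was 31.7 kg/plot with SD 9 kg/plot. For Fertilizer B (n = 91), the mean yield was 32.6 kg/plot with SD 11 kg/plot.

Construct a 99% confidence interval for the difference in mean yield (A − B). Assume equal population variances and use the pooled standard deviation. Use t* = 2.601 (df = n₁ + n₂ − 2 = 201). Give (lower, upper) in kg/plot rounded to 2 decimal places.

(-4.55, 2.75)

s_p = √[((n₁−1)s₁² + (n₂−1)s₂²)/(n₁+n₂−2)] = √[(111·9² + 90·11²)/201] = 9.9454.
SE = 9.9454·√(1/112 + 1/91) = 1.4036.
With t* = 2.601, margin = 2.601 × 1.4036 = 3.6508.
x̄₁ − x̄₂ = 31.7 − 32.6 = -0.9000; interval -0.9000 ± 3.6508 = (-4.55, 2.75).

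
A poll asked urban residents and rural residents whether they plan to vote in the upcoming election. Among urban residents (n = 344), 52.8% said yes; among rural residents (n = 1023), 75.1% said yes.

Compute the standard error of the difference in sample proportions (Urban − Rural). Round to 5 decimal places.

0.03012

SE₁ = √(p̂₁(1−p̂₁)/n₁) = √(0.5280·0.4720/344) = 0.02692; SE₂ = √(0.7510·0.2490/1023) = 0.01352.
Independent samples: SE of the difference = √(SE₁² + SE₂²) = √(0.0007246864 + 0.0001827904) = 0.03012.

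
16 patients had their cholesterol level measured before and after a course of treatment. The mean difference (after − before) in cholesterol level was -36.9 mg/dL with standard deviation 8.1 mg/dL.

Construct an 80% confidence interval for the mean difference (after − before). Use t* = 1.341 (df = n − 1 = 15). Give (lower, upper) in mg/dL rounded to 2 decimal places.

(-39.62, -34.18)

This is a matched-pairs design, so SE = s_d/√n = 8.1/√16 = 2.0250.
Margin = 1.341 × 2.0250 = 2.7155; the interval is -36.9 ± 2.7155 = (-39.62, -34.18).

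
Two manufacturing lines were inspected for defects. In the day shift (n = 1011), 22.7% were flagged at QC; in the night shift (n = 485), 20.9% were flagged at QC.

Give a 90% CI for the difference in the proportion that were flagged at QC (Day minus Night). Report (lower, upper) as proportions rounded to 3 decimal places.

SE₁ = √(p̂₁(1−p̂₁)/n₁) = √(0.2270·0.7730/1011) = 0.01317; SE₂ = √(0.2090·0.7910/485) = 0.01846.
Independent samples: SE of the difference = √(SE₁² + SE₂²) = √(0.0001734489 + 0.0003407716) = 0.02268.
z* for 90% confidence is 1.645, so the margin of error is 1.645 × 0.02268 = 0.03731.
Point estimate p̂₁ − p̂₂ = 0.2270 − 0.2090 = 0.0180.
0.0180 ± 0.03731 → (-0.019, 0.055).

(-0.019, 0.055)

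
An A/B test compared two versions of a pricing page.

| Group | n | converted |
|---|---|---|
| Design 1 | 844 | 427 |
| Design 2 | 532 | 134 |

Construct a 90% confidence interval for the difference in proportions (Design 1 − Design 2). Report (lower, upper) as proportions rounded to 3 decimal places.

Sample proportions: 427/844 = 0.5059, 134/532 = 0.2519.
Each SE is √(p̂(1−p̂)/n): √(0.5059·0.4941/844) = 0.01721 and √(0.2519·0.7481/532) = 0.01882.
SE(p̂₁ − p̂₂) = √(SE₁² + SE₂²) = √(0.0002961841 + 0.0003541924) = 0.02550, since the two samples are independent.
At 90% confidence z* = 1.645; margin = 1.645 × 0.02550 = 0.04195.
The difference is 0.5059 − 0.2519 = 0.2540, so the interval is 0.2540 ± 0.04195 = (0.212, 0.296).

(0.212, 0.296)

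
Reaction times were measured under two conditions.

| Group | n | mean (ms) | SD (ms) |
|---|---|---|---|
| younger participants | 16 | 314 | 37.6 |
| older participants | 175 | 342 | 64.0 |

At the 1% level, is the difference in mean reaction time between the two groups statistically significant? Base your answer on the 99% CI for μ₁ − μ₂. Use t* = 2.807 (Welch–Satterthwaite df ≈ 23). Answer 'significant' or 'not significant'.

SE₁ = s₁/√n₁ = 37.6/√16 = 9.4000; SE₂ = 64.0/√175 = 4.8379.
Independent samples, unequal variances: SE_diff = √(SE₁² + SE₂²) = √(88.36 + 23.40527641) = 10.5719.
t* = 2.807, so margin of error = 2.807 × 10.5719 = 29.6753.
Difference in means = 314 − 342 = -28.0000.
-28.0000 ± 29.6753 → (-57.6753, 1.6753).
The interval (-57.6753, 1.6753) contains 0, so the difference is not significant.

not significant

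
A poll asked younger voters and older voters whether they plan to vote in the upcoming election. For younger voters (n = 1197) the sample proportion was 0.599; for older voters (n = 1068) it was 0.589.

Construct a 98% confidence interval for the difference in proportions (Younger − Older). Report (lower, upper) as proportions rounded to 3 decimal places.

The two standard errors are √(0.5990×0.4010/1197) = 0.01417 and √(0.5890×0.4110/1068) = 0.01506.
Because the samples are independent, SE_diff = √(0.01417² + 0.01506²) = 0.02068.
Using z* = 2.326 for 98%, ME = 2.326 × 0.02068 = 0.04810.
p̂₁ − p̂₂ = 0.0100; interval 0.0100 ± 0.04810 gives (-0.038, 0.058).

(-0.038, 0.058)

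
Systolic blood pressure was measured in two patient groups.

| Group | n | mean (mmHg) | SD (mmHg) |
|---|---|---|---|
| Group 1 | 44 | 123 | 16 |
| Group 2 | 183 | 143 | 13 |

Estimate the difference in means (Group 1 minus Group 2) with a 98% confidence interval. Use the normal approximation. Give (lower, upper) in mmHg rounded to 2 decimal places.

(-26.04, -13.96)

Standard errors of each mean: 16/√44 = 2.4121 and 13/√183 = 0.9610.
SE(x̄₁ − x̄₂) = √(2.4121² + 0.9610²) = 2.5965 for independent samples with unequal variances.
With z* = 2.326, the margin is 2.326 × 2.5965 = 6.0395.
x̄₁ − x̄₂ = 123 − 143 = -20.0000; the interval is -20.0000 ± 6.0395 = (-26.04, -13.96).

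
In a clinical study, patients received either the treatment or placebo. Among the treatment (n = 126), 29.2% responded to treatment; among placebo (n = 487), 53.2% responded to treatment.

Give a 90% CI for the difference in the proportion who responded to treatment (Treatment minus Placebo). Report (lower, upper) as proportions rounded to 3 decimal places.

(-0.316, -0.164)

Each SE is √(p̂(1−p̂)/n): √(0.2920·0.7080/126) = 0.04051 and √(0.5320·0.4680/487) = 0.02261.
SE(p̂₁ − p̂₂) = √(SE₁² + SE₂²) = √(0.0016410601 + 0.0005112121) = 0.04639, since the two samples are independent.
At 90% confidence z* = 1.645; margin = 1.645 × 0.04639 = 0.07631.
The difference is 0.2920 − 0.5320 = -0.2400, so the interval is -0.2400 ± 0.07631 = (-0.316, -0.164).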